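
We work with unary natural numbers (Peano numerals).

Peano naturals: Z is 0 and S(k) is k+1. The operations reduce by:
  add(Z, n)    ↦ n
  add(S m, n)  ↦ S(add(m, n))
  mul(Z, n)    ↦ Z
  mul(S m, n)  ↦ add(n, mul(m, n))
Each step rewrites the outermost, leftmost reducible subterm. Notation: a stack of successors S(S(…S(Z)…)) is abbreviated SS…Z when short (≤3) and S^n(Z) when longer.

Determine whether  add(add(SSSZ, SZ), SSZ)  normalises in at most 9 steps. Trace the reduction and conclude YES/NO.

  start: add(add(SSSZ, SZ), SSZ)
  [1] add(S(add(SSZ, SZ)), SSZ)
  [2] S(add(add(SSZ, SZ), SSZ))
  [3] S(add(S(add(SZ, SZ)), SSZ))
  [4] S(S(add(add(SZ, SZ), SSZ)))
  [5] S(S(add(S(add(Z, SZ)), SSZ)))
  [6] S(S(S(add(add(Z, SZ), SSZ))))
  [7] S(S(S(add(SZ, SSZ))))
  [8] S(S(S(S(add(Z, SSZ)))))
  [9] S^6(Z)

Answer: YES — reaches normal form S^6(Z) in 9 ≤ 9 steps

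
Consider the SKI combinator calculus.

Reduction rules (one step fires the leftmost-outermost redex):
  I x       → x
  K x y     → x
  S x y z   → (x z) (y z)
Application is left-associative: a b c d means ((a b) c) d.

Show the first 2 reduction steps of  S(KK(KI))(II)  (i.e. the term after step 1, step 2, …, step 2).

  start: S(KK(KI))(II)
  step 1: SK(II)
  step 2: SKI

Answer: after 2 steps: SKI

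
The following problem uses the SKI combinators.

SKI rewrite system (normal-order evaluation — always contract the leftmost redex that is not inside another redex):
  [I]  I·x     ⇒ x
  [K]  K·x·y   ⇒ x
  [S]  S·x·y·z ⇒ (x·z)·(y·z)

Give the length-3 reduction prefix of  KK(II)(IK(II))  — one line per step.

  start: KK(II)(IK(II))
  →1  K(IK(II))
  →2  K(K(II))
  →3  K(KI)

Answer: after 3 steps: K(KI)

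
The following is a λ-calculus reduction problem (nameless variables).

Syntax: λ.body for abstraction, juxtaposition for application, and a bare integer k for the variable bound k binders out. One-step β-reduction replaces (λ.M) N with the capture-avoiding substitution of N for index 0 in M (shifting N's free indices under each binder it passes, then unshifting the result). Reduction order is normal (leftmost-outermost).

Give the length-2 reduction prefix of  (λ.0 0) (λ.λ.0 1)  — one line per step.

  start: (λ.0 0) (λ.λ.0 1)
  step 1: (λ.λ.0 1) (λ.λ.0 1)
  step 2: λ.0 (λ.λ.0 1)

Answer: after 2 steps: λ.0 (λ.λ.0 1)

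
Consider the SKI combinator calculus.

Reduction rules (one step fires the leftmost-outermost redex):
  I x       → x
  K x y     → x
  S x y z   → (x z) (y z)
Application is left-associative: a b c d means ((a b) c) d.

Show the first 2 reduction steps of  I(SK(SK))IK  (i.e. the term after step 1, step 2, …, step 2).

Answer: after 2 steps: KI(SKI)K

Working:
  start: I(SK(SK))IK
  →1  SK(SK)IK
  →2  KI(SKI)K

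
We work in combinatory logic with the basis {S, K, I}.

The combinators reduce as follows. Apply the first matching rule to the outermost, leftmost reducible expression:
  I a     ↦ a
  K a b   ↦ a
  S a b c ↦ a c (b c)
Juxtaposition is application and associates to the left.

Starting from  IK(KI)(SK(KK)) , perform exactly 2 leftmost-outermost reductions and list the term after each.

Answer: after 2 steps: KI

Working:
  start: IK(KI)(SK(KK))
  [1] K(KI)(SK(KK))
  [2] KI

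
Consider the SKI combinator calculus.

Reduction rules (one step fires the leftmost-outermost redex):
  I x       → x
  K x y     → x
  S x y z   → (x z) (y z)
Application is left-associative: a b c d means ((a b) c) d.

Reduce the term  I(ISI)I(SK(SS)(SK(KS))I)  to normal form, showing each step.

  start: I(ISI)I(SK(SS)(SK(KS))I)
  [1] ISII(SK(SS)(SK(KS))I)
  [2] SII(SK(SS)(SK(KS))I)
  [3] I(SK(SS)(SK(KS))I)(I(SK(SS)(SK(KS))I))
  [4] SK(SS)(SK(KS))I(I(SK(SS)(SK(KS))I))
  [5] K(SK(KS))(SS(SK(KS)))I(I(SK(SS)(SK(KS))I))
  [6] SK(KS)I(I(SK(SS)(SK(KS))I))
  [7] KI(KSI)(I(SK(SS)(SK(KS))I))
  [8] I(I(SK(SS)(SK(KS))I))
  [9] I(SK(SS)(SK(KS))I)
  [10] SK(SS)(SK(KS))I
  [11] K(SK(KS))(SS(SK(KS)))I
  [12] SK(KS)I
  [13] KI(KSI)
  [14] I

Answer: normal form = I  (in 14 steps)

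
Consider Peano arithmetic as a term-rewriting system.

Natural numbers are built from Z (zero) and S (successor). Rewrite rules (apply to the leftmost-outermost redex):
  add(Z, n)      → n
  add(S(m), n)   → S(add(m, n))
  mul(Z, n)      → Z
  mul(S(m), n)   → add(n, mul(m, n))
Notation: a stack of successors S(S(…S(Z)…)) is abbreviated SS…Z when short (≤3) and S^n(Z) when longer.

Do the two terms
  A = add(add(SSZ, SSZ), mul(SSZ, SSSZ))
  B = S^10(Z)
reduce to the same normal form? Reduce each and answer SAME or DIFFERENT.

Term A:
  start: add(add(SSZ, SSZ), mul(SSZ, SSSZ))
  [1] add(S(add(SZ, SSZ)), mul(SSZ, SSSZ))
  [2] S(add(add(SZ, SSZ), mul(SSZ, SSSZ)))
  [3] S(add(S(add(Z, SSZ)), mul(SSZ, SSSZ)))
  [4] S(S(add(add(Z, SSZ), mul(SSZ, SSSZ))))
  [5] S(S(add(SSZ, mul(SSZ, SSSZ))))
  [6] S(S(S(add(SZ, mul(SSZ, SSSZ)))))
  [7] S(S(S(S(add(Z, mul(SSZ, SSSZ))))))
  [8] S(S(S(S(mul(SSZ, SSSZ)))))
  [9] S(S(S(S(add(SSSZ, mul(SZ, SSSZ))))))
  [10] S(S(S(S(S(add(SSZ, mul(SZ, SSSZ)))))))
  [11] S(S(S(S(S(S(add(SZ, mul(SZ, SSSZ))))))))
  [12] S(S(S(S(S(S(S(add(Z, mul(SZ, SSSZ)))))))))
  [13] S(S(S(S(S(S(S(mul(SZ, SSSZ))))))))
  [14] S(S(S(S(S(S(S(add(SSSZ, mul(Z, SSSZ)))))))))
  [15] S(S(S(S(S(S(S(S(add(SSZ, mul(Z, SSSZ))))))))))
  [16] S(S(S(S(S(S(S(S(S(add(SZ, mul(Z, SSSZ)))))))))))
  [17] S(S(S(S(S(S(S(S(S(S(add(Z, mul(Z, SSSZ))))))))))))
  [18] S(S(S(S(S(S(S(S(S(S(mul(Z, SSSZ)))))))))))
  [19] S^10(Z)

Term B:
  start: S^10(Z)

Answer: SAME — A ⇓ S^10(Z), B ⇓ S^10(Z)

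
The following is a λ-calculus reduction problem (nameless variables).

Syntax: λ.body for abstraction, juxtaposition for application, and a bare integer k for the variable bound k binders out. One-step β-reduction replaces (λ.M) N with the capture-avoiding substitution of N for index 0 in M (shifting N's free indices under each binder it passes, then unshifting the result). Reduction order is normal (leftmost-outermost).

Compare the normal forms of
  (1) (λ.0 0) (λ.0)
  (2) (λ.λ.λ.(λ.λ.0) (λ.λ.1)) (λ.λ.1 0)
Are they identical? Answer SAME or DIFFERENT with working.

Term A:
  start: (λ.0 0) (λ.0)
  step 1: (λ.0) (λ.0)
  step 2: λ.0

Term B:
  start: (λ.λ.λ.(λ.λ.0) (λ.λ.1)) (λ.λ.1 0)
  step 1: λ.λ.(λ.λ.0) (λ.λ.1)
  step 2: λ.λ.λ.0

Answer: DIFFERENT — A ⇓ λ.0, B ⇓ λ.λ.λ.0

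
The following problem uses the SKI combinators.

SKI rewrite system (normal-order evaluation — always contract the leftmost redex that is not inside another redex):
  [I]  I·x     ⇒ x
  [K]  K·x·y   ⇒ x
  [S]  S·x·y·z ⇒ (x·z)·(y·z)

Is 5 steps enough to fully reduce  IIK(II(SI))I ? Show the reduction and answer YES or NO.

Answer: YES — reaches normal form SI in 5 ≤ 5 steps

Working:
  start: IIK(II(SI))I
  [1] IK(II(SI))I
  [2] K(II(SI))I
  [3] II(SI)
  [4] I(SI)
  [5] SI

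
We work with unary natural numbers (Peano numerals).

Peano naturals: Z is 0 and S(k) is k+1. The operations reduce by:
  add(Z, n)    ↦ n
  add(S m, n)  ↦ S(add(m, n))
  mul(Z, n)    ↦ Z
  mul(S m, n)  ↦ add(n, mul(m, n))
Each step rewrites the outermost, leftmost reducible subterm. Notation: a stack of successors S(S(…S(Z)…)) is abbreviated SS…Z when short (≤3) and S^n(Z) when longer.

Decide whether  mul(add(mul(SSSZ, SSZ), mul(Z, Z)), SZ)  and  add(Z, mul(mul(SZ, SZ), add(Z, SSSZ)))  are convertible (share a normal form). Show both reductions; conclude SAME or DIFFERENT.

Answer: DIFFERENT — A ⇓ S^6(Z), B ⇓ SSSZ

Derivation:
Term A:
  start: mul(add(mul(SSSZ, SSZ), mul(Z, Z)), SZ)
  →1  mul(add(add(SSZ, mul(SSZ, SSZ)), mul(Z, Z)), SZ)
  →2  mul(add(S(add(SZ, mul(SSZ, SSZ))), mul(Z, Z)), SZ)
  →3  mul(S(add(add(SZ, mul(SSZ, SSZ)), mul(Z, Z))), SZ)
  →4  add(SZ, mul(add(add(SZ, mul(SSZ, SSZ)), mul(Z, Z)), SZ))
  →5  S(add(Z, mul(add(add(SZ, mul(SSZ, SSZ)), mul(Z, Z)), SZ)))
  →6  S(mul(add(add(SZ, mul(SSZ, SSZ)), mul(Z, Z)), SZ))
  →7  S(mul(add(S(add(Z, mul(SSZ, SSZ))), mul(Z, Z)), SZ))
  →8  S(mul(S(add(add(Z, mul(SSZ, SSZ)), mul(Z, Z))), SZ))
  →9  S(add(SZ, mul(add(add(Z, mul(SSZ, SSZ)), mul(Z, Z)), SZ)))
  →10  S(S(add(Z, mul(add(add(Z, mul(SSZ, SSZ)), mul(Z, Z)), SZ))))
  →11  S(S(mul(add(add(Z, mul(SSZ, SSZ)), mul(Z, Z)), SZ)))
  →12  S(S(mul(add(mul(SSZ, SSZ), mul(Z, Z)), SZ)))
  →13  S(S(mul(add(add(SSZ, mul(SZ, SSZ)), mul(Z, Z)), SZ)))
  →14  S(S(mul(add(S(add(SZ, mul(SZ, SSZ))), mul(Z, Z)), SZ)))
  →15  S(S(mul(S(add(add(SZ, mul(SZ, SSZ)), mul(Z, Z))), SZ)))
  →16  S(S(add(SZ, mul(add(add(SZ, mul(SZ, SSZ)), mul(Z, Z)), SZ))))
  →17  S(S(S(add(Z, mul(add(add(SZ, mul(SZ, SSZ)), mul(Z, Z)), SZ)))))
  →18  S(S(S(mul(add(add(SZ, mul(SZ, SSZ)), mul(Z, Z)), SZ))))
  →19  S(S(S(mul(add(S(add(Z, mul(SZ, SSZ))), mul(Z, Z)), SZ))))
  →20  S(S(S(mul(S(add(add(Z, mul(SZ, SSZ)), mul(Z, Z))), SZ))))
  →21  S(S(S(add(SZ, mul(add(add(Z, mul(SZ, SSZ)), mul(Z, Z)), SZ)))))
  →22  S(S(S(S(add(Z, mul(add(add(Z, mul(SZ, SSZ)), mul(Z, Z)), SZ))))))
  →23  S(S(S(S(mul(add(add(Z, mul(SZ, SSZ)), mul(Z, Z)), SZ)))))
  →24  S(S(S(S(mul(add(mul(SZ, SSZ), mul(Z, Z)), SZ)))))
  →25  S(S(S(S(mul(add(add(SSZ, mul(Z, SSZ)), mul(Z, Z)), SZ)))))
  →26  S(S(S(S(mul(add(S(add(SZ, mul(Z, SSZ))), mul(Z, Z)), SZ)))))
  →27  S(S(S(S(mul(S(add(add(SZ, mul(Z, SSZ)), mul(Z, Z))), SZ)))))
  →28  S(S(S(S(add(SZ, mul(add(add(SZ, mul(Z, SSZ)), mul(Z, Z)), SZ))))))
  →29  S(S(S(S(S(add(Z, mul(add(add(SZ, mul(Z, SSZ)), mul(Z, Z)), SZ)))))))
  →30  S(S(S(S(S(mul(add(add(SZ, mul(Z, SSZ)), mul(Z, Z)), SZ))))))
  →31  S(S(S(S(S(mul(add(S(add(Z, mul(Z, SSZ))), mul(Z, Z)), SZ))))))
  →32  S(S(S(S(S(mul(S(add(add(Z, mul(Z, SSZ)), mul(Z, Z))), SZ))))))
  →33  S(S(S(S(S(add(SZ, mul(add(add(Z, mul(Z, SSZ)), mul(Z, Z)), SZ)))))))
  →34  S(S(S(S(S(S(add(Z, mul(add(add(Z, mul(Z, SSZ)), mul(Z, Z)), SZ))))))))
  →35  S(S(S(S(S(S(mul(add(add(Z, mul(Z, SSZ)), mul(Z, Z)), SZ)))))))
  →36  S(S(S(S(S(S(mul(add(mul(Z, SSZ), mul(Z, Z)), SZ)))))))
  →37  S(S(S(S(S(S(mul(add(Z, mul(Z, Z)), SZ)))))))
  →38  S(S(S(S(S(S(mul(mul(Z, Z), SZ)))))))
  →39  S(S(S(S(S(S(mul(Z, SZ)))))))
  →40  S^6(Z)

Term B:
  start: add(Z, mul(mul(SZ, SZ), add(Z, SSSZ)))
  →1  mul(mul(SZ, SZ), add(Z, SSSZ))
  →2  mul(add(SZ, mul(Z, SZ)), add(Z, SSSZ))
  →3  mul(S(add(Z, mul(Z, SZ))), add(Z, SSSZ))
  →4  add(add(Z, SSSZ), mul(add(Z, mul(Z, SZ)), add(Z, SSSZ)))
  →5  add(SSSZ, mul(add(Z, mul(Z, SZ)), add(Z, SSSZ)))
  →6  S(add(SSZ, mul(add(Z, mul(Z, SZ)), add(Z, SSSZ))))
  →7  S(S(add(SZ, mul(add(Z, mul(Z, SZ)), add(Z, SSSZ)))))
  →8  S(S(S(add(Z, mul(add(Z, mul(Z, SZ)), add(Z, SSSZ))))))
  →9  S(S(S(mul(add(Z, mul(Z, SZ)), add(Z, SSSZ)))))
  →10  S(S(S(mul(mul(Z, SZ), add(Z, SSSZ)))))
  →11  S(S(S(mul(Z, add(Z, SSSZ)))))
  →12  SSSZ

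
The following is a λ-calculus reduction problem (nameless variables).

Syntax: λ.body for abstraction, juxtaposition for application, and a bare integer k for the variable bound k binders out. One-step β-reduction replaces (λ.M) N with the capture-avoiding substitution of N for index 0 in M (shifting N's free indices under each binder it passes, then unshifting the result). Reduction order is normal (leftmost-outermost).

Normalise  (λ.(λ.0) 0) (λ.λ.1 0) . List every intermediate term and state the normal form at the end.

  start: (λ.(λ.0) 0) (λ.λ.1 0)
  [1] (λ.0) (λ.λ.1 0)
  [2] λ.λ.1 0

Answer: normal form = λ.λ.1 0  (in 2 steps)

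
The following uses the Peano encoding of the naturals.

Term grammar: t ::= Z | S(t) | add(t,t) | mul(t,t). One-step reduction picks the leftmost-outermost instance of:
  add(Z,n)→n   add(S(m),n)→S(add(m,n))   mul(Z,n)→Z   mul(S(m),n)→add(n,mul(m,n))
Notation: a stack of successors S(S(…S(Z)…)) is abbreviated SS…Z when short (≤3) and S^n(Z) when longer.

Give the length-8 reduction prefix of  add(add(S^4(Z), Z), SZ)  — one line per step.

  start: add(add(S^4(Z), Z), SZ)
  [1] add(S(add(SSSZ, Z)), SZ)
  [2] S(add(add(SSSZ, Z), SZ))
  [3] S(add(S(add(SSZ, Z)), SZ))
  [4] S(S(add(add(SSZ, Z), SZ)))
  [5] S(S(add(S(add(SZ, Z)), SZ)))
  [6] S(S(S(add(add(SZ, Z), SZ))))
  [7] S(S(S(add(S(add(Z, Z)), SZ))))
  [8] S(S(S(S(add(add(Z, Z), SZ)))))

Answer: after 8 steps: S(S(S(S(add(add(Z, Z), SZ)))))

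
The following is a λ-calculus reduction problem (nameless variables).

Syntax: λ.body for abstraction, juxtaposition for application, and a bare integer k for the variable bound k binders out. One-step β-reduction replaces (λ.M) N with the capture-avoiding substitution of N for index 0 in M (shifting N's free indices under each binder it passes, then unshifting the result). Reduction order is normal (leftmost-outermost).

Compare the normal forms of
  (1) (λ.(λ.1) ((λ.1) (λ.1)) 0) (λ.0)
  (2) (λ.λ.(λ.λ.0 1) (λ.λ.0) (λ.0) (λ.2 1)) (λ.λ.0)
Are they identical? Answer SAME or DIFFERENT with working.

Term A:
  start: (λ.(λ.1) ((λ.1) (λ.1)) 0) (λ.0)
  step 1: (λ.λ.0) ((λ.λ.0) (λ.λ.0)) (λ.0)
  step 2: (λ.0) (λ.0)
  step 3: λ.0

Term B:
  start: (λ.λ.(λ.λ.0 1) (λ.λ.0) (λ.0) (λ.2 1)) (λ.λ.0)
  step 1: λ.(λ.λ.0 1) (λ.λ.0) (λ.0) (λ.(λ.λ.0) 1)
  step 2: λ.(λ.0 (λ.λ.0)) (λ.0) (λ.(λ.λ.0) 1)
  step 3: λ.(λ.0) (λ.λ.0) (λ.(λ.λ.0) 1)
  step 4: λ.(λ.λ.0) (λ.(λ.λ.0) 1)
  step 5: λ.λ.0

Answer: DIFFERENT — A ⇓ λ.0, B ⇓ λ.λ.0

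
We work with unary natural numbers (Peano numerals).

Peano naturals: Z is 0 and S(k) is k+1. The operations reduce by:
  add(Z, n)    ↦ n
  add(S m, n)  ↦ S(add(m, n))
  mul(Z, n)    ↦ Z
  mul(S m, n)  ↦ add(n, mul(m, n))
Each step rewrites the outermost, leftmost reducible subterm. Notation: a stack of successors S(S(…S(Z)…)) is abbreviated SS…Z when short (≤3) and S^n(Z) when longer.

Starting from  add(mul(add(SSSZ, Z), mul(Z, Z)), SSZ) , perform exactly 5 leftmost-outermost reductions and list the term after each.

Answer: after 5 steps: add(mul(S(add(SZ, Z)), mul(Z, Z)), SSZ)

Reduction:
  start: add(mul(add(SSSZ, Z), mul(Z, Z)), SSZ)
  [1] add(mul(S(add(SSZ, Z)), mul(Z, Z)), SSZ)
  [2] add(add(mul(Z, Z), mul(add(SSZ, Z), mul(Z, Z))), SSZ)
  [3] add(add(Z, mul(add(SSZ, Z), mul(Z, Z))), SSZ)
  [4] add(mul(add(SSZ, Z), mul(Z, Z)), SSZ)
  [5] add(mul(S(add(SZ, Z)), mul(Z, Z)), SSZ)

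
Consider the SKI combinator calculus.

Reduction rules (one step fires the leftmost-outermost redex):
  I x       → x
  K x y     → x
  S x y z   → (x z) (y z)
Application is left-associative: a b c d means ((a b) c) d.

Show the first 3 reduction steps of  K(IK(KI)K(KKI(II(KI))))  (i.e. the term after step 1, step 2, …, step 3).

Answer: after 3 steps: KI

Reduction:
  start: K(IK(KI)K(KKI(II(KI))))
  step 1: K(K(KI)K(KKI(II(KI))))
  step 2: K(KI(KKI(II(KI))))
  step 3: KI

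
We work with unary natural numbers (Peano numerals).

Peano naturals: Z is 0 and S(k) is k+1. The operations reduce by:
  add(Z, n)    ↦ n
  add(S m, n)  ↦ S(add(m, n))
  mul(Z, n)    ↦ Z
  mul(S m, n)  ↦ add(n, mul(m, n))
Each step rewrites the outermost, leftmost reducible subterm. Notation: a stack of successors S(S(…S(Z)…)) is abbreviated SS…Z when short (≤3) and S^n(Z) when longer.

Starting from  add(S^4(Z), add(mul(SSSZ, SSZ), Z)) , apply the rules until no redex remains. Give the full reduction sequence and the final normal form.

Answer: normal form = S^10(Z)  (in 25 steps)

Derivation:
  start: add(S^4(Z), add(mul(SSSZ, SSZ), Z))
  [1] S(add(SSSZ, add(mul(SSSZ, SSZ), Z)))
  [2] S(S(add(SSZ, add(mul(SSSZ, SSZ), Z))))
  [3] S(S(S(add(SZ, add(mul(SSSZ, SSZ), Z)))))
  [4] S(S(S(S(add(Z, add(mul(SSSZ, SSZ), Z))))))
  [5] S(S(S(S(add(mul(SSSZ, SSZ), Z)))))
  [6] S(S(S(S(add(add(SSZ, mul(SSZ, SSZ)), Z)))))
  [7] S(S(S(S(add(S(add(SZ, mul(SSZ, SSZ))), Z)))))
  [8] S(S(S(S(S(add(add(SZ, mul(SSZ, SSZ)), Z))))))
  [9] S(S(S(S(S(add(S(add(Z, mul(SSZ, SSZ))), Z))))))
  [10] S(S(S(S(S(S(add(add(Z, mul(SSZ, SSZ)), Z)))))))
  [11] S(S(S(S(S(S(add(mul(SSZ, SSZ), Z)))))))
  [12] S(S(S(S(S(S(add(add(SSZ, mul(SZ, SSZ)), Z)))))))
  [13] S(S(S(S(S(S(add(S(add(SZ, mul(SZ, SSZ))), Z)))))))
  [14] S(S(S(S(S(S(S(add(add(SZ, mul(SZ, SSZ)), Z))))))))
  [15] S(S(S(S(S(S(S(add(S(add(Z, mul(SZ, SSZ))), Z))))))))
  [16] S(S(S(S(S(S(S(S(add(add(Z, mul(SZ, SSZ)), Z)))))))))
  [17] S(S(S(S(S(S(S(S(add(mul(SZ, SSZ), Z)))))))))
  [18] S(S(S(S(S(S(S(S(add(add(SSZ, mul(Z, SSZ)), Z)))))))))
  [19] S(S(S(S(S(S(S(S(add(S(add(SZ, mul(Z, SSZ))), Z)))))))))
  [20] S(S(S(S(S(S(S(S(S(add(add(SZ, mul(Z, SSZ)), Z))))))))))
  [21] S(S(S(S(S(S(S(S(S(add(S(add(Z, mul(Z, SSZ))), Z))))))))))
  [22] S(S(S(S(S(S(S(S(S(S(add(add(Z, mul(Z, SSZ)), Z)))))))))))
  [23] S(S(S(S(S(S(S(S(S(S(add(mul(Z, SSZ), Z)))))))))))
  [24] S(S(S(S(S(S(S(S(S(S(add(Z, Z)))))))))))
  [25] S^10(Z)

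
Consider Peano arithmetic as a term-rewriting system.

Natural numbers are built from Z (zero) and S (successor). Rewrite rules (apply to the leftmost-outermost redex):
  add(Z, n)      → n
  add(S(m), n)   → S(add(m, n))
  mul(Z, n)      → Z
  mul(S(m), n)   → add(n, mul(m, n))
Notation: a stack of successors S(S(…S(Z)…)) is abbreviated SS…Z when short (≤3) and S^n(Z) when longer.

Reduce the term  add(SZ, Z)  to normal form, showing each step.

Answer: normal form = SZ  (in 2 steps)

Derivation:
  start: add(SZ, Z)
  →1  S(add(Z, Z))
  →2  SZ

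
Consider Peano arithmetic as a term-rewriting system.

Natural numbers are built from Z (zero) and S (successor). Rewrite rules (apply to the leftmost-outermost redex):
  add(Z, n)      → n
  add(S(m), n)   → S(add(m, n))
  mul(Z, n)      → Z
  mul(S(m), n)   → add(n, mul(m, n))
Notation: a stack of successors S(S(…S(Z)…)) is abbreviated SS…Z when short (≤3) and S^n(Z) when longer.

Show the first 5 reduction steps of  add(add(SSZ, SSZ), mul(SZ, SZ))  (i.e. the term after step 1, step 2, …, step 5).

Answer: after 5 steps: S(S(add(SSZ, mul(SZ, SZ))))

Derivation:
  start: add(add(SSZ, SSZ), mul(SZ, SZ))
  [1] add(S(add(SZ, SSZ)), mul(SZ, SZ))
  [2] S(add(add(SZ, SSZ), mul(SZ, SZ)))
  [3] S(add(S(add(Z, SSZ)), mul(SZ, SZ)))
  [4] S(S(add(add(Z, SSZ), mul(SZ, SZ))))
  [5] S(S(add(SSZ, mul(SZ, SZ))))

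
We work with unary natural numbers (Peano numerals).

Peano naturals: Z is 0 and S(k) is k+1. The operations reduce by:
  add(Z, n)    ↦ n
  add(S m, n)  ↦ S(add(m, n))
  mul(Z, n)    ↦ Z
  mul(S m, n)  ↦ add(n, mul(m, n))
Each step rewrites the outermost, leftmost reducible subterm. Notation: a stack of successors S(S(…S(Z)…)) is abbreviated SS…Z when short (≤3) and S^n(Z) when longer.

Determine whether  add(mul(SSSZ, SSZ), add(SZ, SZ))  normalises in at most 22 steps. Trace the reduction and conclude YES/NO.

  start: add(mul(SSSZ, SSZ), add(SZ, SZ))
  →1  add(add(SSZ, mul(SSZ, SSZ)), add(SZ, SZ))
  →2  add(S(add(SZ, mul(SSZ, SSZ))), add(SZ, SZ))
  →3  S(add(add(SZ, mul(SSZ, SSZ)), add(SZ, SZ)))
  →4  S(add(S(add(Z, mul(SSZ, SSZ))), add(SZ, SZ)))
  →5  S(S(add(add(Z, mul(SSZ, SSZ)), add(SZ, SZ))))
  →6  S(S(add(mul(SSZ, SSZ), add(SZ, SZ))))
  →7  S(S(add(add(SSZ, mul(SZ, SSZ)), add(SZ, SZ))))
  →8  S(S(add(S(add(SZ, mul(SZ, SSZ))), add(SZ, SZ))))
  →9  S(S(S(add(add(SZ, mul(SZ, SSZ)), add(SZ, SZ)))))
  →10  S(S(S(add(S(add(Z, mul(SZ, SSZ))), add(SZ, SZ)))))
  →11  S(S(S(S(add(add(Z, mul(SZ, SSZ)), add(SZ, SZ))))))
  →12  S(S(S(S(add(mul(SZ, SSZ), add(SZ, SZ))))))
  →13  S(S(S(S(add(add(SSZ, mul(Z, SSZ)), add(SZ, SZ))))))
  →14  S(S(S(S(add(S(add(SZ, mul(Z, SSZ))), add(SZ, SZ))))))
  →15  S(S(S(S(S(add(add(SZ, mul(Z, SSZ)), add(SZ, SZ)))))))
  →16  S(S(S(S(S(add(S(add(Z, mul(Z, SSZ))), add(SZ, SZ)))))))
  →17  S(S(S(S(S(S(add(add(Z, mul(Z, SSZ)), add(SZ, SZ))))))))
  →18  S(S(S(S(S(S(add(mul(Z, SSZ), add(SZ, SZ))))))))
  →19  S(S(S(S(S(S(add(Z, add(SZ, SZ))))))))
  →20  S(S(S(S(S(S(add(SZ, SZ)))))))
  →21  S(S(S(S(S(S(S(add(Z, SZ))))))))
  →22  S^8(Z)

Answer: YES — reaches normal form S^8(Z) in 22 ≤ 22 steps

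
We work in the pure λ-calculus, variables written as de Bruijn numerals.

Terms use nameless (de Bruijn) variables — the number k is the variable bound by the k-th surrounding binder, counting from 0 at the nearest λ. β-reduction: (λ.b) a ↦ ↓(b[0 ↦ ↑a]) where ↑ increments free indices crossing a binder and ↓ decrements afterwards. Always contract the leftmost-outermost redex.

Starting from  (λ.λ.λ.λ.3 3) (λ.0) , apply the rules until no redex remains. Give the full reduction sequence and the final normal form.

  start: (λ.λ.λ.λ.3 3) (λ.0)
  [1] λ.λ.λ.(λ.0) (λ.0)
  [2] λ.λ.λ.λ.0

Answer: normal form = λ.λ.λ.λ.0  (in 2 steps)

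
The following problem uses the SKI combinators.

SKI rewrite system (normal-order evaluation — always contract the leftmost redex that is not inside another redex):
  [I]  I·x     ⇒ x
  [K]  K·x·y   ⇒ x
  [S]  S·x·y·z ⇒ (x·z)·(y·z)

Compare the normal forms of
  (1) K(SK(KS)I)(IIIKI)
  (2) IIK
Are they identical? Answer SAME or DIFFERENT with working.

Answer: DIFFERENT — A ⇓ I, B ⇓ K

Working:
Term A:
  start: K(SK(KS)I)(IIIKI)
  [1] SK(KS)I
  [2] KI(KSI)
  [3] I

Term B:
  start: IIK
  [1] IK
  [2] K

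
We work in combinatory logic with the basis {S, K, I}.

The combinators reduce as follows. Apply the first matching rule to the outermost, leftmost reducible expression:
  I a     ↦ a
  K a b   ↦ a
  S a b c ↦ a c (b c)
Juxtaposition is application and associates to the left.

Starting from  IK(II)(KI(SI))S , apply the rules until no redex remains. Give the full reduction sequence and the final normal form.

Answer: normal form = S  (in 4 steps)

Reduction:
  start: IK(II)(KI(SI))S
  [1] K(II)(KI(SI))S
  [2] IIS
  [3] IS
  [4] S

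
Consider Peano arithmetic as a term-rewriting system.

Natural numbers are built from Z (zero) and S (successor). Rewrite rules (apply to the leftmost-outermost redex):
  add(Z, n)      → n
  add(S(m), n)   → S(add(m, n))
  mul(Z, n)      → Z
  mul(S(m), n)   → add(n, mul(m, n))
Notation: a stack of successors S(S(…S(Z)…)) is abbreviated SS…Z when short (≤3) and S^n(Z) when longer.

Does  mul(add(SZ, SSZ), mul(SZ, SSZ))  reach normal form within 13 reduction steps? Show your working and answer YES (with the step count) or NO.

Answer: NO — after 13 steps the term is S(S(add(add(SSZ, mul(Z, SSZ)), mul(SZ, mul(SZ, SSZ))))), not yet normal

Working:
  start: mul(add(SZ, SSZ), mul(SZ, SSZ))
  [1] mul(S(add(Z, SSZ)), mul(SZ, SSZ))
  [2] add(mul(SZ, SSZ), mul(add(Z, SSZ), mul(SZ, SSZ)))
  [3] add(add(SSZ, mul(Z, SSZ)), mul(add(Z, SSZ), mul(SZ, SSZ)))
  [4] add(S(add(SZ, mul(Z, SSZ))), mul(add(Z, SSZ), mul(SZ, SSZ)))
  [5] S(add(add(SZ, mul(Z, SSZ)), mul(add(Z, SSZ), mul(SZ, SSZ))))
  [6] S(add(S(add(Z, mul(Z, SSZ))), mul(add(Z, SSZ), mul(SZ, SSZ))))
  [7] S(S(add(add(Z, mul(Z, SSZ)), mul(add(Z, SSZ), mul(SZ, SSZ)))))
  [8] S(S(add(mul(Z, SSZ), mul(add(Z, SSZ), mul(SZ, SSZ)))))
  [9] S(S(add(Z, mul(add(Z, SSZ), mul(SZ, SSZ)))))
  [10] S(S(mul(add(Z, SSZ), mul(SZ, SSZ))))
  [11] S(S(mul(SSZ, mul(SZ, SSZ))))
  [12] S(S(add(mul(SZ, SSZ), mul(SZ, mul(SZ, SSZ)))))
  [13] S(S(add(add(SSZ, mul(Z, SSZ)), mul(SZ, mul(SZ, SSZ)))))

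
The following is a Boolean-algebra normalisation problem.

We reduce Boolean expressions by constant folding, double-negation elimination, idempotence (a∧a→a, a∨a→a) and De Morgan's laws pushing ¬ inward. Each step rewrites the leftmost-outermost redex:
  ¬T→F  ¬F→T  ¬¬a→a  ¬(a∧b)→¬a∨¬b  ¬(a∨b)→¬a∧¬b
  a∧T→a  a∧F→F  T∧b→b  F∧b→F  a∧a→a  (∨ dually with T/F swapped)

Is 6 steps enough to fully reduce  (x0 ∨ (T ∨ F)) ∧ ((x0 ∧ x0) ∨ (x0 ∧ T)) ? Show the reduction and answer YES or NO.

  start: (x0 ∨ (T ∨ F)) ∧ ((x0 ∧ x0) ∨ (x0 ∧ T))
  [1] (x0 ∨ T) ∧ ((x0 ∧ x0) ∨ (x0 ∧ T))
  [2] T ∧ ((x0 ∧ x0) ∨ (x0 ∧ T))
  [3] (x0 ∧ x0) ∨ (x0 ∧ T)
  [4] x0 ∨ (x0 ∧ T)
  [5] x0 ∨ x0
  [6] x0

Answer: YES — reaches normal form x0 in 6 ≤ 6 steps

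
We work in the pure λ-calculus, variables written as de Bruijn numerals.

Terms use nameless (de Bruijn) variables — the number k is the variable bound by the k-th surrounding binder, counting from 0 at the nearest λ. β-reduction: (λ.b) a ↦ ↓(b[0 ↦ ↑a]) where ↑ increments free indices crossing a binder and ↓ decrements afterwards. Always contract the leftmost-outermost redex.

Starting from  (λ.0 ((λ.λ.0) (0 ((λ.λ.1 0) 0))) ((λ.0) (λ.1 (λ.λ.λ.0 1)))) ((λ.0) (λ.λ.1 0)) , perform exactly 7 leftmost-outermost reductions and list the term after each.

  start: (λ.0 ((λ.λ.0) (0 ((λ.λ.1 0) 0))) ((λ.0) (λ.1 (λ.λ.λ.0 1)))) ((λ.0) (λ.λ.1 0))
  [1] (λ.0) (λ.λ.1 0) ((λ.λ.0) ((λ.0) (λ.λ.1 0) ((λ.λ.1 0) ((λ.0) (λ.λ.1 0))))) ((λ.0) (λ.(λ.0) (λ.λ.1 0) (λ.λ.λ.0 1)))
  [2] (λ.λ.1 0) ((λ.λ.0) ((λ.0) (λ.λ.1 0) ((λ.λ.1 0) ((λ.0) (λ.λ.1 0))))) ((λ.0) (λ.(λ.0) (λ.λ.1 0) (λ.λ.λ.0 1)))
  [3] (λ.(λ.λ.0) ((λ.0) (λ.λ.1 0) ((λ.λ.1 0) ((λ.0) (λ.λ.1 0)))) 0) ((λ.0) (λ.(λ.0) (λ.λ.1 0) (λ.λ.λ.0 1)))
  [4] (λ.λ.0) ((λ.0) (λ.λ.1 0) ((λ.λ.1 0) ((λ.0) (λ.λ.1 0)))) ((λ.0) (λ.(λ.0) (λ.λ.1 0) (λ.λ.λ.0 1)))
  [5] (λ.0) ((λ.0) (λ.(λ.0) (λ.λ.1 0) (λ.λ.λ.0 1)))
  [6] (λ.0) (λ.(λ.0) (λ.λ.1 0) (λ.λ.λ.0 1))
  [7] λ.(λ.0) (λ.λ.1 0) (λ.λ.λ.0 1)

Answer: after 7 steps: λ.(λ.0) (λ.λ.1 0) (λ.λ.λ.0 1)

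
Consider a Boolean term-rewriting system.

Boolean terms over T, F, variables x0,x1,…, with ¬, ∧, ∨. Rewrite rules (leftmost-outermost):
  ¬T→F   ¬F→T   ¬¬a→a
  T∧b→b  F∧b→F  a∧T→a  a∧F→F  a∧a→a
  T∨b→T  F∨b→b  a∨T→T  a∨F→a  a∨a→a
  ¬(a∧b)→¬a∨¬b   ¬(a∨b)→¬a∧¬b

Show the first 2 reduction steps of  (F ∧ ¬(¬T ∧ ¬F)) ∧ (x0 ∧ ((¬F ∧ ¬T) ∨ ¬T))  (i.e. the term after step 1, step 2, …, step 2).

  start: (F ∧ ¬(¬T ∧ ¬F)) ∧ (x0 ∧ ((¬F ∧ ¬T) ∨ ¬T))
  [1] F ∧ (x0 ∧ ((¬F ∧ ¬T) ∨ ¬T))
  [2] F

Answer: after 2 steps: F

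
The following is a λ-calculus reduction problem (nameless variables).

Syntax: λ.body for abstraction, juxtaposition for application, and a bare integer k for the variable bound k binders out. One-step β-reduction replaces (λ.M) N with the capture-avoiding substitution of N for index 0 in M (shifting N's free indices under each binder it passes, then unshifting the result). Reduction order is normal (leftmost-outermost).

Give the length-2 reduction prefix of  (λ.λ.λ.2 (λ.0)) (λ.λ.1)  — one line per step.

  start: (λ.λ.λ.2 (λ.0)) (λ.λ.1)
  [1] λ.λ.(λ.λ.1) (λ.0)
  [2] λ.λ.λ.λ.0

Answer: after 2 steps: λ.λ.λ.λ.0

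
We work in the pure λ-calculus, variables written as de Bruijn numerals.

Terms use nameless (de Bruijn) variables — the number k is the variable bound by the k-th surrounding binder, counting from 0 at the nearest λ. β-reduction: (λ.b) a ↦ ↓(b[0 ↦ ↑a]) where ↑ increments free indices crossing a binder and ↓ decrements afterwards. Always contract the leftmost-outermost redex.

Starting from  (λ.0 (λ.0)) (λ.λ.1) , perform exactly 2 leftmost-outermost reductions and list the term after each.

Answer: after 2 steps: λ.λ.0

Derivation:
  start: (λ.0 (λ.0)) (λ.λ.1)
  [1] (λ.λ.1) (λ.0)
  [2] λ.λ.0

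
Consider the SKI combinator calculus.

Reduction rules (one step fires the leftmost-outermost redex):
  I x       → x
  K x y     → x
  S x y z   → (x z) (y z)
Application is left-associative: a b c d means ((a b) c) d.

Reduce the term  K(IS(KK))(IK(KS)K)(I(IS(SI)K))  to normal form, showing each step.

  start: K(IS(KK))(IK(KS)K)(I(IS(SI)K))
  →1  IS(KK)(I(IS(SI)K))
  →2  S(KK)(I(IS(SI)K))
  →3  S(KK)(IS(SI)K)
  →4  S(KK)(S(SI)K)

Answer: normal form = S(KK)(S(SI)K)  (in 4 steps)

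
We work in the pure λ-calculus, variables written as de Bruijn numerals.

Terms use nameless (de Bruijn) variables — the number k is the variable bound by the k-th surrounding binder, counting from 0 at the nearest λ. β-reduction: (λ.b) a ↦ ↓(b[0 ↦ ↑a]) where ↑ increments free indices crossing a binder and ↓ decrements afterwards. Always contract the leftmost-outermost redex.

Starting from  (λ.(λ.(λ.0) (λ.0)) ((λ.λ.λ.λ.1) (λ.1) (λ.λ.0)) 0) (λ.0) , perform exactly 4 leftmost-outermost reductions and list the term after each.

  start: (λ.(λ.(λ.0) (λ.0)) ((λ.λ.λ.λ.1) (λ.1) (λ.λ.0)) 0) (λ.0)
  [1] (λ.(λ.0) (λ.0)) ((λ.λ.λ.λ.1) (λ.λ.0) (λ.λ.0)) (λ.0)
  [2] (λ.0) (λ.0) (λ.0)
  [3] (λ.0) (λ.0)
  [4] λ.0

Answer: after 4 steps: λ.0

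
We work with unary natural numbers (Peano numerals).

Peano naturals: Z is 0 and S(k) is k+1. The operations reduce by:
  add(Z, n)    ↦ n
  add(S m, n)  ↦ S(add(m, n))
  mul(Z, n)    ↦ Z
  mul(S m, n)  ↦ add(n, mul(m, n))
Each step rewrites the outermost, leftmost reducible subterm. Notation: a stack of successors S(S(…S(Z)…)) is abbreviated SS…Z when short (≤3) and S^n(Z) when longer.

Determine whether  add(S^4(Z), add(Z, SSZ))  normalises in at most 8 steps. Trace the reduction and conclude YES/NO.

  start: add(S^4(Z), add(Z, SSZ))
  step 1: S(add(SSSZ, add(Z, SSZ)))
  step 2: S(S(add(SSZ, add(Z, SSZ))))
  step 3: S(S(S(add(SZ, add(Z, SSZ)))))
  step 4: S(S(S(S(add(Z, add(Z, SSZ))))))
  step 5: S(S(S(S(add(Z, SSZ)))))
  step 6: S^6(Z)

Answer: YES — reaches normal form S^6(Z) in 6 ≤ 8 steps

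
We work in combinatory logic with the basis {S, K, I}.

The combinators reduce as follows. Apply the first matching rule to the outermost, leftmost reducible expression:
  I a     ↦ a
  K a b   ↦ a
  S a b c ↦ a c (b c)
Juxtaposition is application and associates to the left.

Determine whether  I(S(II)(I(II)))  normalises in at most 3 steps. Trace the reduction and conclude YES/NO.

Answer: NO — after 3 steps the term is SI(II), not yet normal

Reduction:
  start: I(S(II)(I(II)))
  step 1: S(II)(I(II))
  step 2: SI(I(II))
  step 3: SI(II)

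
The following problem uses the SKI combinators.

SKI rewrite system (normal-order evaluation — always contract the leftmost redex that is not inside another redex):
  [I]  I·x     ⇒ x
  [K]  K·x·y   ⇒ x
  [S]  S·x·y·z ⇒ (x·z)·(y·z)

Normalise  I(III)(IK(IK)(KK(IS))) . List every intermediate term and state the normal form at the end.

  start: I(III)(IK(IK)(KK(IS)))
  step 1: III(IK(IK)(KK(IS)))
  step 2: II(IK(IK)(KK(IS)))
  step 3: I(IK(IK)(KK(IS)))
  step 4: IK(IK)(KK(IS))
  step 5: K(IK)(KK(IS))
  step 6: IK
  step 7: K

Answer: normal form = K  (in 7 steps)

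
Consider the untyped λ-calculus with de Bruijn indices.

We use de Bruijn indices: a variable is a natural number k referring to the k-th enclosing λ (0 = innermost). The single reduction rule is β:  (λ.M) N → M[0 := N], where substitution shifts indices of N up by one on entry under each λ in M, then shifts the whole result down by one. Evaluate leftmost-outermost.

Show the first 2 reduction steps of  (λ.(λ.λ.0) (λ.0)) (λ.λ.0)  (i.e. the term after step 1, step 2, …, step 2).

  start: (λ.(λ.λ.0) (λ.0)) (λ.λ.0)
  →1  (λ.λ.0) (λ.0)
  →2  λ.0

Answer: after 2 steps: λ.0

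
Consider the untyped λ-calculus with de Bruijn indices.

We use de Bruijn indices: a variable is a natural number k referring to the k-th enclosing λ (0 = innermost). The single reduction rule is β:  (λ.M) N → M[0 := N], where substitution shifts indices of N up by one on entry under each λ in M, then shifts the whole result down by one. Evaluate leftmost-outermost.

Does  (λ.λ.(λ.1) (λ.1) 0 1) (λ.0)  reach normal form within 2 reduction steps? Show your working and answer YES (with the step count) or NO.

Answer: YES — reaches normal form λ.0 0 (λ.0) in 2 ≤ 2 steps

Reduction:
  start: (λ.λ.(λ.1) (λ.1) 0 1) (λ.0)
  [1] λ.(λ.1) (λ.1) 0 (λ.0)
  [2] λ.0 0 (λ.0)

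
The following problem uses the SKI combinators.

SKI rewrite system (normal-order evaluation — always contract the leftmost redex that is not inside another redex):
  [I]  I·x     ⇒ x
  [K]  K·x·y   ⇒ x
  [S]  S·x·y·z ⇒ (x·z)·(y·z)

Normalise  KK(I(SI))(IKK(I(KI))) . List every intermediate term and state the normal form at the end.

  start: KK(I(SI))(IKK(I(KI)))
  step 1: K(IKK(I(KI)))
  step 2: K(KK(I(KI)))
  step 3: KK

Answer: normal form = KK  (in 3 steps)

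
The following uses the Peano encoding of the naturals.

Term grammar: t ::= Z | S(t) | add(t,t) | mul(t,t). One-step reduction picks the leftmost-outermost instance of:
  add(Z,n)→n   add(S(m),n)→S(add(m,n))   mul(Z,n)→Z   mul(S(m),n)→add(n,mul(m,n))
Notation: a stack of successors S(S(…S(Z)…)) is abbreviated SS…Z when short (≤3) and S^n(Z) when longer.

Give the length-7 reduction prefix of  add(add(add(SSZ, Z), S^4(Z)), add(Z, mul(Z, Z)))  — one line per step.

Answer: after 7 steps: S(S(add(add(Z, S^4(Z)), add(Z, mul(Z, Z)))))

Reduction:
  start: add(add(add(SSZ, Z), S^4(Z)), add(Z, mul(Z, Z)))
  [1] add(add(S(add(SZ, Z)), S^4(Z)), add(Z, mul(Z, Z)))
  [2] add(S(add(add(SZ, Z), S^4(Z))), add(Z, mul(Z, Z)))
  [3] S(add(add(add(SZ, Z), S^4(Z)), add(Z, mul(Z, Z))))
  [4] S(add(add(S(add(Z, Z)), S^4(Z)), add(Z, mul(Z, Z))))
  [5] S(add(S(add(add(Z, Z), S^4(Z))), add(Z, mul(Z, Z))))
  [6] S(S(add(add(add(Z, Z), S^4(Z)), add(Z, mul(Z, Z)))))
  [7] S(S(add(add(Z, S^4(Z)), add(Z, mul(Z, Z)))))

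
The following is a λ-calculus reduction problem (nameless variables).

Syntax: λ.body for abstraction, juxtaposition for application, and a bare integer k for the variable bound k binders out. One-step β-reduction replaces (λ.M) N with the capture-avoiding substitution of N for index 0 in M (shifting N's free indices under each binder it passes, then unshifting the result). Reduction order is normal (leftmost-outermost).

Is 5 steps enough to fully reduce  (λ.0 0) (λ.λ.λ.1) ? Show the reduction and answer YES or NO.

  start: (λ.0 0) (λ.λ.λ.1)
  step 1: (λ.λ.λ.1) (λ.λ.λ.1)
  step 2: λ.λ.1

Answer: YES — reaches normal form λ.λ.1 in 2 ≤ 5 steps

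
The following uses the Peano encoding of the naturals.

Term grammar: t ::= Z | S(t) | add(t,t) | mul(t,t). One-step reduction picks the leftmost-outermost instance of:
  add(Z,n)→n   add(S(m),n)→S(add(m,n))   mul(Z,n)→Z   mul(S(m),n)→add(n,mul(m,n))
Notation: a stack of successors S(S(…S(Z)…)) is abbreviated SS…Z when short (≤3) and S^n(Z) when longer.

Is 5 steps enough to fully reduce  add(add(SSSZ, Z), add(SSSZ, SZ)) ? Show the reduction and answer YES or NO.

Answer: NO — after 5 steps the term is S(S(add(S(add(Z, Z)), add(SSSZ, SZ)))), not yet normal

Derivation:
  start: add(add(SSSZ, Z), add(SSSZ, SZ))
  →1  add(S(add(SSZ, Z)), add(SSSZ, SZ))
  →2  S(add(add(SSZ, Z), add(SSSZ, SZ)))
  →3  S(add(S(add(SZ, Z)), add(SSSZ, SZ)))
  →4  S(S(add(add(SZ, Z), add(SSSZ, SZ))))
  →5  S(S(add(S(add(Z, Z)), add(SSSZ, SZ))))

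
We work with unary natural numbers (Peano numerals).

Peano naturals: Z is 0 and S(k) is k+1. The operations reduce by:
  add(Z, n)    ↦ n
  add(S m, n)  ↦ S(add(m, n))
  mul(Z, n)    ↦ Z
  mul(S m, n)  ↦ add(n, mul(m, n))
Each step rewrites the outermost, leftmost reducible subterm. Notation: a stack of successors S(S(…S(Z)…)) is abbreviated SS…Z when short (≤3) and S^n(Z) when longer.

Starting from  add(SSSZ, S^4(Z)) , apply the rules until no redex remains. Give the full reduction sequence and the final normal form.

Answer: normal form = S^7(Z)  (in 4 steps)

Derivation:
  start: add(SSSZ, S^4(Z))
  [1] S(add(SSZ, S^4(Z)))
  [2] S(S(add(SZ, S^4(Z))))
  [3] S(S(S(add(Z, S^4(Z)))))
  [4] S^7(Z)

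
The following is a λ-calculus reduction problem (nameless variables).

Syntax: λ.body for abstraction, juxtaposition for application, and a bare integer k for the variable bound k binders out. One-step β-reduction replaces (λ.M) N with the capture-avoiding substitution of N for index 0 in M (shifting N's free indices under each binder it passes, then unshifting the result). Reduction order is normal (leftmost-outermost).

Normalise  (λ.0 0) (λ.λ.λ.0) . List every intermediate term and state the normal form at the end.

  start: (λ.0 0) (λ.λ.λ.0)
  →1  (λ.λ.λ.0) (λ.λ.λ.0)
  →2  λ.λ.0

Answer: normal form = λ.λ.0  (in 2 steps)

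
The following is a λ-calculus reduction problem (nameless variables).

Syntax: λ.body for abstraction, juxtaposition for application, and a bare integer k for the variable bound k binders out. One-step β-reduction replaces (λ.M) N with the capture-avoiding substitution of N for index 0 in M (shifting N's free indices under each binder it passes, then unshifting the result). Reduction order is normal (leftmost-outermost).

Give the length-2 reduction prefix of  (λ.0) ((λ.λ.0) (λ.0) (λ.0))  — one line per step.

Answer: after 2 steps: (λ.0) (λ.0)

Working:
  start: (λ.0) ((λ.λ.0) (λ.0) (λ.0))
  [1] (λ.λ.0) (λ.0) (λ.0)
  [2] (λ.0) (λ.0)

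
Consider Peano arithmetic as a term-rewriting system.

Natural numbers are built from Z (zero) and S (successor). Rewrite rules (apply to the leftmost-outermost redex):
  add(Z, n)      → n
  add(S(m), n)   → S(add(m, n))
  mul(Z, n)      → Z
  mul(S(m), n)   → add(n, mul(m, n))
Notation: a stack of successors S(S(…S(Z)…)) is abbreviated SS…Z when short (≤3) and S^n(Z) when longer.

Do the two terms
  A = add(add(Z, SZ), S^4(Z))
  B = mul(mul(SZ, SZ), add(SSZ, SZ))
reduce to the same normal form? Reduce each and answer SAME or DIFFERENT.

Answer: DIFFERENT — A ⇓ S^5(Z), B ⇓ SSSZ

Working:
Term A:
  start: add(add(Z, SZ), S^4(Z))
  →1  add(SZ, S^4(Z))
  →2  S(add(Z, S^4(Z)))
  →3  S^5(Z)

Term B:
  start: mul(mul(SZ, SZ), add(SSZ, SZ))
  →1  mul(add(SZ, mul(Z, SZ)), add(SSZ, SZ))
  →2  mul(S(add(Z, mul(Z, SZ))), add(SSZ, SZ))
  →3  add(add(SSZ, SZ), mul(add(Z, mul(Z, SZ)), add(SSZ, SZ)))
  →4  add(S(add(SZ, SZ)), mul(add(Z, mul(Z, SZ)), add(SSZ, SZ)))
  →5  S(add(add(SZ, SZ), mul(add(Z, mul(Z, SZ)), add(SSZ, SZ))))
  →6  S(add(S(add(Z, SZ)), mul(add(Z, mul(Z, SZ)), add(SSZ, SZ))))
  →7  S(S(add(add(Z, SZ), mul(add(Z, mul(Z, SZ)), add(SSZ, SZ)))))
  →8  S(S(add(SZ, mul(add(Z, mul(Z, SZ)), add(SSZ, SZ)))))
  →9  S(S(S(add(Z, mul(add(Z, mul(Z, SZ)), add(SSZ, SZ))))))
  →10  S(S(S(mul(add(Z, mul(Z, SZ)), add(SSZ, SZ)))))
  →11  S(S(S(mul(mul(Z, SZ), add(SSZ, SZ)))))
  →12  S(S(S(mul(Z, add(SSZ, SZ)))))
  →13  SSSZ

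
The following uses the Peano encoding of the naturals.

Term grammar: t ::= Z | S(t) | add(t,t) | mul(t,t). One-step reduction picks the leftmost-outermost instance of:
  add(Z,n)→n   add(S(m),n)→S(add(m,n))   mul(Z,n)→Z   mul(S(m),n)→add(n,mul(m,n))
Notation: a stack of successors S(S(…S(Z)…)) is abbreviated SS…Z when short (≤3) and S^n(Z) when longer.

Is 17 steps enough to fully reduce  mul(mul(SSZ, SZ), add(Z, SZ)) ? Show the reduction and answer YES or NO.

Answer: YES — reaches normal form SSZ in 16 ≤ 17 steps

Derivation:
  start: mul(mul(SSZ, SZ), add(Z, SZ))
  step 1: mul(add(SZ, mul(SZ, SZ)), add(Z, SZ))
  step 2: mul(S(add(Z, mul(SZ, SZ))), add(Z, SZ))
  step 3: add(add(Z, SZ), mul(add(Z, mul(SZ, SZ)), add(Z, SZ)))
  step 4: add(SZ, mul(add(Z, mul(SZ, SZ)), add(Z, SZ)))
  step 5: S(add(Z, mul(add(Z, mul(SZ, SZ)), add(Z, SZ))))
  step 6: S(mul(add(Z, mul(SZ, SZ)), add(Z, SZ)))
  step 7: S(mul(mul(SZ, SZ), add(Z, SZ)))
  step 8: S(mul(add(SZ, mul(Z, SZ)), add(Z, SZ)))
  step 9: S(mul(S(add(Z, mul(Z, SZ))), add(Z, SZ)))
  step 10: S(add(add(Z, SZ), mul(add(Z, mul(Z, SZ)), add(Z, SZ))))
  step 11: S(add(SZ, mul(add(Z, mul(Z, SZ)), add(Z, SZ))))
  step 12: S(S(add(Z, mul(add(Z, mul(Z, SZ)), add(Z, SZ)))))
  step 13: S(S(mul(add(Z, mul(Z, SZ)), add(Z, SZ))))
  step 14: S(S(mul(mul(Z, SZ), add(Z, SZ))))
  step 15: S(S(mul(Z, add(Z, SZ))))
  step 16: SSZ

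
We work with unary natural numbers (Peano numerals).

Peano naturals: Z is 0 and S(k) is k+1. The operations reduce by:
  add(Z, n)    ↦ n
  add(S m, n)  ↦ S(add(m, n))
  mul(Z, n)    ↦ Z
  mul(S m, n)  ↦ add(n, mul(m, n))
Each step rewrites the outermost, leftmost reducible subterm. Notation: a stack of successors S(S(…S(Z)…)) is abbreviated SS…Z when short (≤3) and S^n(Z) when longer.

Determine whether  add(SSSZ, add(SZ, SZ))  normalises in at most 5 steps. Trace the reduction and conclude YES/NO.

  start: add(SSSZ, add(SZ, SZ))
  [1] S(add(SSZ, add(SZ, SZ)))
  [2] S(S(add(SZ, add(SZ, SZ))))
  [3] S(S(S(add(Z, add(SZ, SZ)))))
  [4] S(S(S(add(SZ, SZ))))
  [5] S(S(S(S(add(Z, SZ)))))

Answer: NO — after 5 steps the term is S(S(S(S(add(Z, SZ))))), not yet normal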